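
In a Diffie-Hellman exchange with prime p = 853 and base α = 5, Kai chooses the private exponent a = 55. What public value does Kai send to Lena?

Public value = 5^55 mod 853.
5^1 ≡ 5 (mod 853)
5^2 = (5^1)^2 ≡ 5^2 = 25 ≡ 25 (mod 853)
5^4 = (5^2)^2 ≡ 25^2 = 625 ≡ 625 (mod 853)
5^8 = (5^4)^2 ≡ 625^2 = 390625 ≡ 804 (mod 853)
5^16 = (5^8)^2 ≡ 804^2 = 646416 ≡ 695 (mod 853)
5^32 = (5^16)^2 ≡ 695^2 = 483025 ≡ 227 (mod 853)
5^55 = 5^32 · 5^16 · 5^4 · 5^2 · 5^1 ≡ 227 · 695 · 625 · 25 · 5 ≡ 392 (mod 853).

392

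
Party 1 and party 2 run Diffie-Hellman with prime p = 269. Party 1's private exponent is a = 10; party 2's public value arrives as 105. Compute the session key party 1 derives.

52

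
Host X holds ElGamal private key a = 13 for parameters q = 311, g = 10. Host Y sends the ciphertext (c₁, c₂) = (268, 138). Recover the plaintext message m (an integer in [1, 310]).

287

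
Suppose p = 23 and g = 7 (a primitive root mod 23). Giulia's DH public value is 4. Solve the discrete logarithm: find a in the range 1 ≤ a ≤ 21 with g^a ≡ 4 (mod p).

6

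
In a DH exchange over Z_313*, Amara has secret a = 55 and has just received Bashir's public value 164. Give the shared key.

Shared key K = 164^55 mod 313.
164^1 ≡ 164 (mod 313)
164^2 = (164^1)^2 ≡ 164^2 = 26896 ≡ 291 (mod 313)
164^4 = (164^2)^2 ≡ 291^2 = 84681 ≡ 171 (mod 313)
164^8 = (164^4)^2 ≡ 171^2 = 29241 ≡ 132 (mod 313)
164^16 = (164^8)^2 ≡ 132^2 = 17424 ≡ 209 (mod 313)
164^32 = (164^16)^2 ≡ 209^2 = 43681 ≡ 174 (mod 313)
164^55 = 164^32 · 164^16 · 164^4 · 164^2 · 164^1 ≡ 174 · 209 · 171 · 291 · 164 ≡ 207 (mod 313).

207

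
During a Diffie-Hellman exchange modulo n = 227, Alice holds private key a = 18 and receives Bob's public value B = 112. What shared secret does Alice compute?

82

Shared key K = 112^18 mod 227.
112^1 ≡ 112 (mod 227)
112^2 = (112^1)^2 ≡ 112^2 = 12544 ≡ 59 (mod 227)
112^4 = (112^2)^2 ≡ 59^2 = 3481 ≡ 76 (mod 227)
112^8 = (112^4)^2 ≡ 76^2 = 5776 ≡ 101 (mod 227)
112^16 = (112^8)^2 ≡ 101^2 = 10201 ≡ 213 (mod 227)
112^18 = 112^16 · 112^2 ≡ 213 · 59 ≡ 82 (mod 227).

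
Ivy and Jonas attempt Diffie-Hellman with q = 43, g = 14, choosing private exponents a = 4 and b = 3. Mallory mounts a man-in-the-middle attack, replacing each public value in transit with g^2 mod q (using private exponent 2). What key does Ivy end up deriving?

31

Ivy receives Mallory's public value M = 14^2 mod 43 instead of the honest one.
14^1 ≡ 14 (mod 43)
14^2 = (14^1)^2 ≡ 14^2 = 196 ≡ 24 (mod 43)
So M = 24. Ivy computes K = M^4 mod 43.
24^1 ≡ 24 (mod 43)
24^2 = (24^1)^2 ≡ 24^2 = 576 ≡ 17 (mod 43)
24^4 = (24^2)^2 ≡ 17^2 = 289 ≡ 31 (mod 43)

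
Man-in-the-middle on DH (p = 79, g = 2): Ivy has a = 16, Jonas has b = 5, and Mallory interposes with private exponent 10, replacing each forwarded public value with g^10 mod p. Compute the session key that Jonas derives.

Jonas receives Mallory's public value M = 2^10 mod 79 instead of the honest one.
2^1 ≡ 2 (mod 79)
2^2 = (2^1)^2 ≡ 2^2 = 4 ≡ 4 (mod 79)
2^4 = (2^2)^2 ≡ 4^2 = 16 ≡ 16 (mod 79)
2^8 = (2^4)^2 ≡ 16^2 = 256 ≡ 19 (mod 79)
2^10 = 2^8 · 2^2 ≡ 19 · 4 ≡ 76 (mod 79).
So M = 76. Jonas computes K = M^5 mod 79.
76^1 ≡ 76 (mod 79)
76^2 = (76^1)^2 ≡ 76^2 = 5776 ≡ 9 (mod 79)
76^4 = (76^2)^2 ≡ 9^2 = 81 ≡ 2 (mod 79)
76^5 = 76^4 · 76^1 ≡ 2 · 76 ≡ 73 (mod 79).

73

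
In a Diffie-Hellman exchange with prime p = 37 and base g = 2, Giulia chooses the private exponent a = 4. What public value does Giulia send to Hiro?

Public value = 2^4 mod 37.
2^1 ≡ 2 (mod 37)
2^2 = (2^1)^2 ≡ 2^2 = 4 ≡ 4 (mod 37)
2^4 = (2^2)^2 ≡ 4^2 = 16 ≡ 16 (mod 37)

16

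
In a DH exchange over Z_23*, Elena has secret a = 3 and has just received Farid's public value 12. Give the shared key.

Shared key K = 12^3 mod 23.
12^1 ≡ 12 (mod 23)
12^2 = (12^1)^2 ≡ 12^2 = 144 ≡ 6 (mod 23)
12^3 = 12^2 · 12^1 ≡ 6 · 12 ≡ 3 (mod 23).

3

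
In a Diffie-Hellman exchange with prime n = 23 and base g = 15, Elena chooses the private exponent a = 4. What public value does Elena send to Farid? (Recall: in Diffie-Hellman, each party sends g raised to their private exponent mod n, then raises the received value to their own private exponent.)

2

Public value = 15^4 mod 23.
15^1 ≡ 15 (mod 23)
15^2 = (15^1)^2 ≡ 15^2 = 225 ≡ 18 (mod 23)
15^4 = (15^2)^2 ≡ 18^2 = 324 ≡ 2 (mod 23)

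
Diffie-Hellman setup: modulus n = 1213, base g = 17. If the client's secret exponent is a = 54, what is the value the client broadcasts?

Public value = 17^54 mod 1213.
17^1 ≡ 17 (mod 1213)
17^2 = (17^1)^2 ≡ 17^2 = 289 ≡ 289 (mod 1213)
17^4 = (17^2)^2 ≡ 289^2 = 83521 ≡ 1037 (mod 1213)
17^8 = (17^4)^2 ≡ 1037^2 = 1075369 ≡ 651 (mod 1213)
17^16 = (17^8)^2 ≡ 651^2 = 423801 ≡ 464 (mod 1213)
17^32 = (17^16)^2 ≡ 464^2 = 215296 ≡ 595 (mod 1213)
17^54 = 17^32 · 17^16 · 17^4 · 17^2 ≡ 595 · 464 · 1037 · 289 ≡ 341 (mod 1213).

341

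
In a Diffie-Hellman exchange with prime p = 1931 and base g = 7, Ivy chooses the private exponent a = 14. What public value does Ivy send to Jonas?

Public value = 7^14 mod 1931.
7^1 ≡ 7 (mod 1931)
7^2 = (7^1)^2 ≡ 7^2 = 49 ≡ 49 (mod 1931)
7^4 = (7^2)^2 ≡ 49^2 = 2401 ≡ 470 (mod 1931)
7^8 = (7^4)^2 ≡ 470^2 = 220900 ≡ 766 (mod 1931)
7^14 = 7^8 · 7^4 · 7^2 ≡ 766 · 470 · 49 ≡ 1295 (mod 1931).

1295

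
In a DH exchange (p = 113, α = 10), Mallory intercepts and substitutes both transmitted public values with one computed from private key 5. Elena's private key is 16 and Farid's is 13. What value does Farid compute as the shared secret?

54

Farid receives Mallory's public value M = 10^5 mod 113 instead of the honest one.
10^1 ≡ 10 (mod 113)
10^2 = (10^1)^2 ≡ 10^2 = 100 ≡ 100 (mod 113)
10^4 = (10^2)^2 ≡ 100^2 = 10000 ≡ 56 (mod 113)
10^5 = 10^4 · 10^1 ≡ 56 · 10 ≡ 108 (mod 113).
So M = 108. Farid computes K = M^13 mod 113.
108^1 ≡ 108 (mod 113)
108^2 = (108^1)^2 ≡ 108^2 = 11664 ≡ 25 (mod 113)
108^4 = (108^2)^2 ≡ 25^2 = 625 ≡ 60 (mod 113)
108^8 = (108^4)^2 ≡ 60^2 = 3600 ≡ 97 (mod 113)
108^13 = 108^8 · 108^4 · 108^1 ≡ 97 · 60 · 108 ≡ 54 (mod 113).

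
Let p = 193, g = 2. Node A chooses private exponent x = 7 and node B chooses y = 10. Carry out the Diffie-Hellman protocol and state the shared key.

Node A sends A = g^x mod p = 2^7 mod 193.
2^1 ≡ 2 (mod 193)
2^2 = (2^1)^2 ≡ 2^2 = 4 ≡ 4 (mod 193)
2^4 = (2^2)^2 ≡ 4^2 = 16 ≡ 16 (mod 193)
2^7 = 2^4 · 2^2 · 2^1 ≡ 16 · 4 · 2 ≡ 128 (mod 193).
So A = 128. Node B then computes K = A^y mod p = 128^10 mod 193.
128^1 ≡ 128 (mod 193)
128^2 = (128^1)^2 ≡ 128^2 = 16384 ≡ 172 (mod 193)
128^4 = (128^2)^2 ≡ 172^2 = 29584 ≡ 55 (mod 193)
128^8 = (128^4)^2 ≡ 55^2 = 3025 ≡ 130 (mod 193)
128^10 = 128^8 · 128^2 ≡ 130 · 172 ≡ 165 (mod 193).

165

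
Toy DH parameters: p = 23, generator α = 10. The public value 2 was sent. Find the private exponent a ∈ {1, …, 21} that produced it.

Try successive powers of 10 modulo 23:
10^1 ≡ 10
10^2 ≡ 8
10^3 ≡ 11
10^4 ≡ 18
10^5 ≡ 19
10^6 ≡ 6
10^7 ≡ 14
10^8 ≡ 2
Found: a = 8.

8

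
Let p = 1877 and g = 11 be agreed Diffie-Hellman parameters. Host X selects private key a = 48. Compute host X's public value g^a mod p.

Public value = 11^48 mod 1877.
11^1 ≡ 11 (mod 1877)
11^2 = (11^1)^2 ≡ 11^2 = 121 ≡ 121 (mod 1877)
11^4 = (11^2)^2 ≡ 121^2 = 14641 ≡ 1502 (mod 1877)
11^8 = (11^4)^2 ≡ 1502^2 = 2256004 ≡ 1727 (mod 1877)
11^16 = (11^8)^2 ≡ 1727^2 = 2982529 ≡ 1853 (mod 1877)
11^32 = (11^16)^2 ≡ 1853^2 = 3433609 ≡ 576 (mod 1877)
11^48 = 11^32 · 11^16 ≡ 576 · 1853 ≡ 1192 (mod 1877).

1192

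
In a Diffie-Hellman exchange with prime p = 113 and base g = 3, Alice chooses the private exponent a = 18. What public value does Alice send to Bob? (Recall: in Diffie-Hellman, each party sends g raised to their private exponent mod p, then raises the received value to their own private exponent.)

102

Public value = 3^18 mod 113.
3^1 ≡ 3 (mod 113)
3^2 = (3^1)^2 ≡ 3^2 = 9 ≡ 9 (mod 113)
3^4 = (3^2)^2 ≡ 9^2 = 81 ≡ 81 (mod 113)
3^8 = (3^4)^2 ≡ 81^2 = 6561 ≡ 7 (mod 113)
3^16 = (3^8)^2 ≡ 7^2 = 49 ≡ 49 (mod 113)
3^18 = 3^16 · 3^2 ≡ 49 · 9 ≡ 102 (mod 113).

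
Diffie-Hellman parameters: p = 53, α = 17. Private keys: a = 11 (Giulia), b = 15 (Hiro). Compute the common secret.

Giulia sends A = α^a mod p = 17^11 mod 53.
17^1 ≡ 17 (mod 53)
17^2 = (17^1)^2 ≡ 17^2 = 289 ≡ 24 (mod 53)
17^4 = (17^2)^2 ≡ 24^2 = 576 ≡ 46 (mod 53)
17^8 = (17^4)^2 ≡ 46^2 = 2116 ≡ 49 (mod 53)
17^11 = 17^8 · 17^2 · 17^1 ≡ 49 · 24 · 17 ≡ 11 (mod 53).
So A = 11. Hiro then computes K = A^b mod p = 11^15 mod 53.
11^1 ≡ 11 (mod 53)
11^2 = (11^1)^2 ≡ 11^2 = 121 ≡ 15 (mod 53)
11^4 = (11^2)^2 ≡ 15^2 = 225 ≡ 13 (mod 53)
11^8 = (11^4)^2 ≡ 13^2 = 169 ≡ 10 (mod 53)
11^15 = 11^8 · 11^4 · 11^2 · 11^1 ≡ 10 · 13 · 15 · 11 ≡ 38 (mod 53).

38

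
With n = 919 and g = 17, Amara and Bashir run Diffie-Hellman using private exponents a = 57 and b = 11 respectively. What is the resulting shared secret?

Bashir sends B = g^b mod n = 17^11 mod 919.
17^1 ≡ 17 (mod 919)
17^2 = (17^1)^2 ≡ 17^2 = 289 ≡ 289 (mod 919)
17^4 = (17^2)^2 ≡ 289^2 = 83521 ≡ 811 (mod 919)
17^8 = (17^4)^2 ≡ 811^2 = 657721 ≡ 636 (mod 919)
17^11 = 17^8 · 17^2 · 17^1 ≡ 636 · 289 · 17 ≡ 68 (mod 919).
So B = 68. Amara then computes K = B^a mod n = 68^57 mod 919.
68^1 ≡ 68 (mod 919)
68^2 = (68^1)^2 ≡ 68^2 = 4624 ≡ 29 (mod 919)
68^4 = (68^2)^2 ≡ 29^2 = 841 ≡ 841 (mod 919)
68^8 = (68^4)^2 ≡ 841^2 = 707281 ≡ 570 (mod 919)
68^16 = (68^8)^2 ≡ 570^2 = 324900 ≡ 493 (mod 919)
68^32 = (68^16)^2 ≡ 493^2 = 243049 ≡ 433 (mod 919)
68^57 = 68^32 · 68^16 · 68^8 · 68^1 ≡ 433 · 493 · 570 · 68 ≡ 8 (mod 919).

8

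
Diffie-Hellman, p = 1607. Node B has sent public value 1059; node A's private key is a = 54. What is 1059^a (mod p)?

Shared key K = 1059^54 mod 1607.
1059^1 ≡ 1059 (mod 1607)
1059^2 = (1059^1)^2 ≡ 1059^2 = 1121481 ≡ 1402 (mod 1607)
1059^4 = (1059^2)^2 ≡ 1402^2 = 1965604 ≡ 243 (mod 1607)
1059^8 = (1059^4)^2 ≡ 243^2 = 59049 ≡ 1197 (mod 1607)
1059^16 = (1059^8)^2 ≡ 1197^2 = 1432809 ≡ 972 (mod 1607)
1059^32 = (1059^16)^2 ≡ 972^2 = 944784 ≡ 1475 (mod 1607)
1059^54 = 1059^32 · 1059^16 · 1059^4 · 1059^2 ≡ 1475 · 972 · 243 · 1402 ≡ 512 (mod 1607).

512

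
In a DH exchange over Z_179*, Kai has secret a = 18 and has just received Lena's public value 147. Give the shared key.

Shared key K = 147^18 mod 179.
147^1 ≡ 147 (mod 179)
147^2 = (147^1)^2 ≡ 147^2 = 21609 ≡ 129 (mod 179)
147^4 = (147^2)^2 ≡ 129^2 = 16641 ≡ 173 (mod 179)
147^8 = (147^4)^2 ≡ 173^2 = 29929 ≡ 36 (mod 179)
147^16 = (147^8)^2 ≡ 36^2 = 1296 ≡ 43 (mod 179)
147^18 = 147^16 · 147^2 ≡ 43 · 129 ≡ 177 (mod 179).

177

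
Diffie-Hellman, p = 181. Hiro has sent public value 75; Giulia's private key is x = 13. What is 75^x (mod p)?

Shared key K = 75^13 mod 181.
75^1 ≡ 75 (mod 181)
75^2 = (75^1)^2 ≡ 75^2 = 5625 ≡ 14 (mod 181)
75^4 = (75^2)^2 ≡ 14^2 = 196 ≡ 15 (mod 181)
75^8 = (75^4)^2 ≡ 15^2 = 225 ≡ 44 (mod 181)
75^13 = 75^8 · 75^4 · 75^1 ≡ 44 · 15 · 75 ≡ 87 (mod 181).

87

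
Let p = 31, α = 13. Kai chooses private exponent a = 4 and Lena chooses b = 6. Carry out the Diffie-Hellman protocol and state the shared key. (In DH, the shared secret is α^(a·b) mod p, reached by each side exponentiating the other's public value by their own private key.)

2

Kai sends A = α^a mod p = 13^4 mod 31.
13^1 ≡ 13 (mod 31)
13^2 = (13^1)^2 ≡ 13^2 = 169 ≡ 14 (mod 31)
13^4 = (13^2)^2 ≡ 14^2 = 196 ≡ 10 (mod 31)
So A = 10. Lena then computes K = A^b mod p = 10^6 mod 31.
10^1 ≡ 10 (mod 31)
10^2 = (10^1)^2 ≡ 10^2 = 100 ≡ 7 (mod 31)
10^4 = (10^2)^2 ≡ 7^2 = 49 ≡ 18 (mod 31)
10^6 = 10^4 · 10^2 ≡ 18 · 7 ≡ 2 (mod 31).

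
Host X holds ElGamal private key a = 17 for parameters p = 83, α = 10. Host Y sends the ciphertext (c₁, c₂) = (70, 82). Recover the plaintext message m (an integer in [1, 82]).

8

Shared mask s = c₁^a mod p = 70^17 mod 83.
70^1 ≡ 70 (mod 83)
70^2 = (70^1)^2 ≡ 70^2 = 4900 ≡ 3 (mod 83)
70^4 = (70^2)^2 ≡ 3^2 = 9 ≡ 9 (mod 83)
70^8 = (70^4)^2 ≡ 9^2 = 81 ≡ 81 (mod 83)
70^16 = (70^8)^2 ≡ 81^2 = 6561 ≡ 4 (mod 83)
70^17 = 70^16 · 70^1 ≡ 4 · 70 ≡ 31 (mod 83).
So s = 31; s⁻¹ ≡ 75 (mod 83).
m = c₂ · s⁻¹ mod 83 = 82 · 75 mod 83 = 8.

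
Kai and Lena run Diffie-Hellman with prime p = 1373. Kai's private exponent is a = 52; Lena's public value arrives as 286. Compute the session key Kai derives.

354

Shared key K = 286^52 mod 1373.
286^1 ≡ 286 (mod 1373)
286^2 = (286^1)^2 ≡ 286^2 = 81796 ≡ 789 (mod 1373)
286^4 = (286^2)^2 ≡ 789^2 = 622521 ≡ 552 (mod 1373)
286^8 = (286^4)^2 ≡ 552^2 = 304704 ≡ 1271 (mod 1373)
286^16 = (286^8)^2 ≡ 1271^2 = 1615441 ≡ 793 (mod 1373)
286^32 = (286^16)^2 ≡ 793^2 = 628849 ≡ 15 (mod 1373)
286^52 = 286^32 · 286^16 · 286^4 ≡ 15 · 793 · 552 ≡ 354 (mod 1373).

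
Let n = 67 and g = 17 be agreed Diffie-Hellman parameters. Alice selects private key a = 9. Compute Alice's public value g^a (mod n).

62

Public value = 17^9 (mod 67).
17^1 ≡ 17 (mod 67)
17^2 = (17^1)^2 ≡ 17^2 = 289 ≡ 21 (mod 67)
17^4 = (17^2)^2 ≡ 21^2 = 441 ≡ 39 (mod 67)
17^8 = (17^4)^2 ≡ 39^2 = 1521 ≡ 47 (mod 67)
17^9 = 17^8 · 17^1 ≡ 47 · 17 ≡ 62 (mod 67).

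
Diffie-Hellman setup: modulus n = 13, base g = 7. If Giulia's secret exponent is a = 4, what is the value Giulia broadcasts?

9

Public value = 7^4 mod 13.
7^1 ≡ 7 (mod 13)
7^2 = (7^1)^2 ≡ 7^2 = 49 ≡ 10 (mod 13)
7^4 = (7^2)^2 ≡ 10^2 = 100 ≡ 9 (mod 13)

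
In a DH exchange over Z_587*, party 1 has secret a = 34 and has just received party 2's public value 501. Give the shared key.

Shared key K = 501^34 mod 587.
501^1 ≡ 501 (mod 587)
501^2 = (501^1)^2 ≡ 501^2 = 251001 ≡ 352 (mod 587)
501^4 = (501^2)^2 ≡ 352^2 = 123904 ≡ 47 (mod 587)
501^8 = (501^4)^2 ≡ 47^2 = 2209 ≡ 448 (mod 587)
501^16 = (501^8)^2 ≡ 448^2 = 200704 ≡ 537 (mod 587)
501^32 = (501^16)^2 ≡ 537^2 = 288369 ≡ 152 (mod 587)
501^34 = 501^32 · 501^2 ≡ 152 · 352 ≡ 87 (mod 587).

87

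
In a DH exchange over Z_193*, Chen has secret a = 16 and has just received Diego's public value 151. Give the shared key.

192

Shared key K = 151^16 mod 193.
151^1 ≡ 151 (mod 193)
151^2 = (151^1)^2 ≡ 151^2 = 22801 ≡ 27 (mod 193)
151^4 = (151^2)^2 ≡ 27^2 = 729 ≡ 150 (mod 193)
151^8 = (151^4)^2 ≡ 150^2 = 22500 ≡ 112 (mod 193)
151^16 = (151^8)^2 ≡ 112^2 = 12544 ≡ 192 (mod 193)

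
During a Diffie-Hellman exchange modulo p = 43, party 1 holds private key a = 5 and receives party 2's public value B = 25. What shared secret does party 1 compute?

24

Shared key K = 25^5 mod 43.
25^1 ≡ 25 (mod 43)
25^2 = (25^1)^2 ≡ 25^2 = 625 ≡ 23 (mod 43)
25^4 = (25^2)^2 ≡ 23^2 = 529 ≡ 13 (mod 43)
25^5 = 25^4 · 25^1 ≡ 13 · 25 ≡ 24 (mod 43).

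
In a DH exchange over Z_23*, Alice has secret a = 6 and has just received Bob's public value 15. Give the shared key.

13

Shared key K = 15^6 mod 23.
15^1 ≡ 15 (mod 23)
15^2 = (15^1)^2 ≡ 15^2 = 225 ≡ 18 (mod 23)
15^4 = (15^2)^2 ≡ 18^2 = 324 ≡ 2 (mod 23)
15^6 = 15^4 · 15^2 ≡ 2 · 18 ≡ 13 (mod 23).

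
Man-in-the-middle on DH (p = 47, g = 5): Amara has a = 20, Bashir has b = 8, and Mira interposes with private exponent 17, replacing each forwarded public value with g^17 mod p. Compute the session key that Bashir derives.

32

Bashir receives Mira's public value M = 5^17 mod 47 instead of the honest one.
5^1 ≡ 5 (mod 47)
5^2 = (5^1)^2 ≡ 5^2 = 25 ≡ 25 (mod 47)
5^4 = (5^2)^2 ≡ 25^2 = 625 ≡ 14 (mod 47)
5^8 = (5^4)^2 ≡ 14^2 = 196 ≡ 8 (mod 47)
5^16 = (5^8)^2 ≡ 8^2 = 64 ≡ 17 (mod 47)
5^17 = 5^16 · 5^1 ≡ 17 · 5 ≡ 38 (mod 47).
So M = 38. Bashir computes K = M^8 mod 47.
38^1 ≡ 38 (mod 47)
38^2 = (38^1)^2 ≡ 38^2 = 1444 ≡ 34 (mod 47)
38^4 = (38^2)^2 ≡ 34^2 = 1156 ≡ 28 (mod 47)
38^8 = (38^4)^2 ≡ 28^2 = 784 ≡ 32 (mod 47)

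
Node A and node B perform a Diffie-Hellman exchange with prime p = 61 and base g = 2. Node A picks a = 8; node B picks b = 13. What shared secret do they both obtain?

Node A sends A = g^a mod p = 2^8 mod 61.
2^1 ≡ 2 (mod 61)
2^2 = (2^1)^2 ≡ 2^2 = 4 ≡ 4 (mod 61)
2^4 = (2^2)^2 ≡ 4^2 = 16 ≡ 16 (mod 61)
2^8 = (2^4)^2 ≡ 16^2 = 256 ≡ 12 (mod 61)
So A = 12. Node B then computes K = A^b mod p = 12^13 mod 61.
12^1 ≡ 12 (mod 61)
12^2 = (12^1)^2 ≡ 12^2 = 144 ≡ 22 (mod 61)
12^4 = (12^2)^2 ≡ 22^2 = 484 ≡ 57 (mod 61)
12^8 = (12^4)^2 ≡ 57^2 = 3249 ≡ 16 (mod 61)
12^13 = 12^8 · 12^4 · 12^1 ≡ 16 · 57 · 12 ≡ 25 (mod 61).

25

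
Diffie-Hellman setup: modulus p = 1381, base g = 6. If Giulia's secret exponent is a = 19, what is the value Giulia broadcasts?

Public value = 6^19 (mod 1381).
6^1 ≡ 6 (mod 1381)
6^2 = (6^1)^2 ≡ 6^2 = 36 ≡ 36 (mod 1381)
6^4 = (6^2)^2 ≡ 36^2 = 1296 ≡ 1296 (mod 1381)
6^8 = (6^4)^2 ≡ 1296^2 = 1679616 ≡ 320 (mod 1381)
6^16 = (6^8)^2 ≡ 320^2 = 102400 ≡ 206 (mod 1381)
6^19 = 6^16 · 6^2 · 6^1 ≡ 206 · 36 · 6 ≡ 304 (mod 1381).

304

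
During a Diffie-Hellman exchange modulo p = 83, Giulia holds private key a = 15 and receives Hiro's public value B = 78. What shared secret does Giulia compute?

70

Shared key K = 78^15 mod 83.
78^1 ≡ 78 (mod 83)
78^2 = (78^1)^2 ≡ 78^2 = 6084 ≡ 25 (mod 83)
78^4 = (78^2)^2 ≡ 25^2 = 625 ≡ 44 (mod 83)
78^8 = (78^4)^2 ≡ 44^2 = 1936 ≡ 27 (mod 83)
78^15 = 78^8 · 78^4 · 78^2 · 78^1 ≡ 27 · 44 · 25 · 78 ≡ 70 (mod 83).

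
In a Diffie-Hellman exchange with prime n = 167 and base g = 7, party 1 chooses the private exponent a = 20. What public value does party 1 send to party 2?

132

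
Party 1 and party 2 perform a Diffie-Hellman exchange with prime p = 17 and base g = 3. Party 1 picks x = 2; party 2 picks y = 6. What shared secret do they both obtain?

Party 2 sends B = g^y mod p = 3^6 mod 17.
3^1 ≡ 3 (mod 17)
3^2 = (3^1)^2 ≡ 3^2 = 9 ≡ 9 (mod 17)
3^4 = (3^2)^2 ≡ 9^2 = 81 ≡ 13 (mod 17)
3^6 = 3^4 · 3^2 ≡ 13 · 9 ≡ 15 (mod 17).
So B = 15. Party 1 then computes K = B^x mod p = 15^2 mod 17.
15^1 ≡ 15 (mod 17)
15^2 = (15^1)^2 ≡ 15^2 = 225 ≡ 4 (mod 17)

4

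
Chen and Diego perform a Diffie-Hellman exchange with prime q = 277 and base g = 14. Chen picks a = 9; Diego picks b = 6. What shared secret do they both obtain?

Diego sends B = g^b mod q = 14^6 mod 277.
14^1 ≡ 14 (mod 277)
14^2 = (14^1)^2 ≡ 14^2 = 196 ≡ 196 (mod 277)
14^4 = (14^2)^2 ≡ 196^2 = 38416 ≡ 190 (mod 277)
14^6 = 14^4 · 14^2 ≡ 190 · 196 ≡ 122 (mod 277).
So B = 122. Chen then computes K = B^a mod q = 122^9 mod 277.
122^1 ≡ 122 (mod 277)
122^2 = (122^1)^2 ≡ 122^2 = 14884 ≡ 203 (mod 277)
122^4 = (122^2)^2 ≡ 203^2 = 41209 ≡ 213 (mod 277)
122^8 = (122^4)^2 ≡ 213^2 = 45369 ≡ 218 (mod 277)
122^9 = 122^8 · 122^1 ≡ 218 · 122 ≡ 4 (mod 277).

4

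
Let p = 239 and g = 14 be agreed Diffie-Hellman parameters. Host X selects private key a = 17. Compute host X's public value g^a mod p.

Public value = 14^17 mod 239.
14^1 ≡ 14 (mod 239)
14^2 = (14^1)^2 ≡ 14^2 = 196 ≡ 196 (mod 239)
14^4 = (14^2)^2 ≡ 196^2 = 38416 ≡ 176 (mod 239)
14^8 = (14^4)^2 ≡ 176^2 = 30976 ≡ 145 (mod 239)
14^16 = (14^8)^2 ≡ 145^2 = 21025 ≡ 232 (mod 239)
14^17 = 14^16 · 14^1 ≡ 232 · 14 ≡ 141 (mod 239).

141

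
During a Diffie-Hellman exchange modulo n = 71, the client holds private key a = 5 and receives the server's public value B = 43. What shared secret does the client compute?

32

Shared key K = 43^5 mod 71.
43^1 ≡ 43 (mod 71)
43^2 = (43^1)^2 ≡ 43^2 = 1849 ≡ 3 (mod 71)
43^4 = (43^2)^2 ≡ 3^2 = 9 ≡ 9 (mod 71)
43^5 = 43^4 · 43^1 ≡ 9 · 43 ≡ 32 (mod 71).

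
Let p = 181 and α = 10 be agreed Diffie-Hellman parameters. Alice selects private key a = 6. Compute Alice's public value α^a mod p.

156

Public value = 10^6 mod 181.
10^1 ≡ 10 (mod 181)
10^2 = (10^1)^2 ≡ 10^2 = 100 ≡ 100 (mod 181)
10^4 = (10^2)^2 ≡ 100^2 = 10000 ≡ 45 (mod 181)
10^6 = 10^4 · 10^2 ≡ 45 · 100 ≡ 156 (mod 181).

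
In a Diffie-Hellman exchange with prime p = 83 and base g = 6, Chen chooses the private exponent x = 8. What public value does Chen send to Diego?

Public value = 6^8 mod 83.
6^1 ≡ 6 (mod 83)
6^2 = (6^1)^2 ≡ 6^2 = 36 ≡ 36 (mod 83)
6^4 = (6^2)^2 ≡ 36^2 = 1296 ≡ 51 (mod 83)
6^8 = (6^4)^2 ≡ 51^2 = 2601 ≡ 28 (mod 83)

28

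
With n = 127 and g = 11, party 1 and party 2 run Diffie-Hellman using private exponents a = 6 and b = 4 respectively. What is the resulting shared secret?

50

Party 1 sends A = g^a mod n = 11^6 mod 127.
11^1 ≡ 11 (mod 127)
11^2 = (11^1)^2 ≡ 11^2 = 121 ≡ 121 (mod 127)
11^4 = (11^2)^2 ≡ 121^2 = 14641 ≡ 36 (mod 127)
11^6 = 11^4 · 11^2 ≡ 36 · 121 ≡ 38 (mod 127).
So A = 38. Party 2 then computes K = A^b mod n = 38^4 mod 127.
38^1 ≡ 38 (mod 127)
38^2 = (38^1)^2 ≡ 38^2 = 1444 ≡ 47 (mod 127)
38^4 = (38^2)^2 ≡ 47^2 = 2209 ≡ 50 (mod 127)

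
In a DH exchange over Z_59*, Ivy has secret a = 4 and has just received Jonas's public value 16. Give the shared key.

Shared key K = 16^4 mod 59.
16^1 ≡ 16 (mod 59)
16^2 = (16^1)^2 ≡ 16^2 = 256 ≡ 20 (mod 59)
16^4 = (16^2)^2 ≡ 20^2 = 400 ≡ 46 (mod 59)

46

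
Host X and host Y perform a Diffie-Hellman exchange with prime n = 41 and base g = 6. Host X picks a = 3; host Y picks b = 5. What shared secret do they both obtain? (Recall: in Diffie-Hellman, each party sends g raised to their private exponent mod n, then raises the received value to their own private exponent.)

Host Y sends B = g^b mod n = 6^5 mod 41.
6^1 ≡ 6 (mod 41)
6^2 = (6^1)^2 ≡ 6^2 = 36 ≡ 36 (mod 41)
6^4 = (6^2)^2 ≡ 36^2 = 1296 ≡ 25 (mod 41)
6^5 = 6^4 · 6^1 ≡ 25 · 6 ≡ 27 (mod 41).
So B = 27. Host X then computes K = B^a mod n = 27^3 mod 41.
27^1 ≡ 27 (mod 41)
27^2 = (27^1)^2 ≡ 27^2 = 729 ≡ 32 (mod 41)
27^3 = 27^2 · 27^1 ≡ 32 · 27 ≡ 3 (mod 41).

3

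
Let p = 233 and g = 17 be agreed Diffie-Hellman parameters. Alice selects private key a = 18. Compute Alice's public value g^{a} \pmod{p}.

Public value = 17^{18} \pmod{233}.
17^1 ≡ 17 (mod 233)
17^2 = (17^1)^2 ≡ 17^2 = 289 ≡ 56 (mod 233)
17^4 = (17^2)^2 ≡ 56^2 = 3136 ≡ 107 (mod 233)
17^8 = (17^4)^2 ≡ 107^2 = 11449 ≡ 32 (mod 233)
17^16 = (17^8)^2 ≡ 32^2 = 1024 ≡ 92 (mod 233)
17^18 = 17^16 · 17^2 ≡ 92 · 56 ≡ 26 (mod 233).

26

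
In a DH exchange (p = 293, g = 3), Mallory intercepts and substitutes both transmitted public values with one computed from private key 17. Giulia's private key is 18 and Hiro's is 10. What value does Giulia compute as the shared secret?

37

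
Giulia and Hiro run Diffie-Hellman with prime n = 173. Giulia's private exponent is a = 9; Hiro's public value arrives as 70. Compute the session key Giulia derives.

Shared key K = 70^9 mod 173.
70^1 ≡ 70 (mod 173)
70^2 = (70^1)^2 ≡ 70^2 = 4900 ≡ 56 (mod 173)
70^4 = (70^2)^2 ≡ 56^2 = 3136 ≡ 22 (mod 173)
70^8 = (70^4)^2 ≡ 22^2 = 484 ≡ 138 (mod 173)
70^9 = 70^8 · 70^1 ≡ 138 · 70 ≡ 145 (mod 173).

145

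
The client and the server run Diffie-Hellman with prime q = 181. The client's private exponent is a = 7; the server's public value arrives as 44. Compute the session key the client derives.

Shared key K = 44^7 mod 181.
44^1 ≡ 44 (mod 181)
44^2 = (44^1)^2 ≡ 44^2 = 1936 ≡ 126 (mod 181)
44^4 = (44^2)^2 ≡ 126^2 = 15876 ≡ 129 (mod 181)
44^7 = 44^4 · 44^2 · 44^1 ≡ 129 · 126 · 44 ≡ 45 (mod 181).

45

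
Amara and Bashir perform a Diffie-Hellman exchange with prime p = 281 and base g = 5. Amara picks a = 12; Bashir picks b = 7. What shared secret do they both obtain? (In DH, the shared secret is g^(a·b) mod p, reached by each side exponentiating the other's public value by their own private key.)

232

Bashir sends B = g^b mod p = 5^7 mod 281.
5^1 ≡ 5 (mod 281)
5^2 = (5^1)^2 ≡ 5^2 = 25 ≡ 25 (mod 281)
5^4 = (5^2)^2 ≡ 25^2 = 625 ≡ 63 (mod 281)
5^7 = 5^4 · 5^2 · 5^1 ≡ 63 · 25 · 5 ≡ 7 (mod 281).
So B = 7. Amara then computes K = B^a mod p = 7^12 mod 281.
7^1 ≡ 7 (mod 281)
7^2 = (7^1)^2 ≡ 7^2 = 49 ≡ 49 (mod 281)
7^4 = (7^2)^2 ≡ 49^2 = 2401 ≡ 153 (mod 281)
7^8 = (7^4)^2 ≡ 153^2 = 23409 ≡ 86 (mod 281)
7^12 = 7^8 · 7^4 ≡ 86 · 153 ≡ 232 (mod 281).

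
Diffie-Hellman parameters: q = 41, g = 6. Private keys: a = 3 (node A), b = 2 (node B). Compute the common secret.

39

Node B sends B = g^b mod q = 6^2 mod 41.
6^1 ≡ 6 (mod 41)
6^2 = (6^1)^2 ≡ 6^2 = 36 ≡ 36 (mod 41)
So B = 36. Node A then computes K = B^a mod q = 36^3 mod 41.
36^1 ≡ 36 (mod 41)
36^2 = (36^1)^2 ≡ 36^2 = 1296 ≡ 25 (mod 41)
36^3 = 36^2 · 36^1 ≡ 25 · 36 ≡ 39 (mod 41).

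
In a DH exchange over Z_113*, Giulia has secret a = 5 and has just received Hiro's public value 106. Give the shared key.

Shared key K = 106^5 mod 113.
106^1 ≡ 106 (mod 113)
106^2 = (106^1)^2 ≡ 106^2 = 11236 ≡ 49 (mod 113)
106^4 = (106^2)^2 ≡ 49^2 = 2401 ≡ 28 (mod 113)
106^5 = 106^4 · 106^1 ≡ 28 · 106 ≡ 30 (mod 113).

30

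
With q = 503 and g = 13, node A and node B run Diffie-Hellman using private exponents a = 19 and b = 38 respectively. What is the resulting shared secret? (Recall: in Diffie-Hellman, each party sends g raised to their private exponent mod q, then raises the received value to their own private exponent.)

Node B sends B = g^b mod q = 13^38 mod 503.
13^1 ≡ 13 (mod 503)
13^2 = (13^1)^2 ≡ 13^2 = 169 ≡ 169 (mod 503)
13^4 = (13^2)^2 ≡ 169^2 = 28561 ≡ 393 (mod 503)
13^8 = (13^4)^2 ≡ 393^2 = 154449 ≡ 28 (mod 503)
13^16 = (13^8)^2 ≡ 28^2 = 784 ≡ 281 (mod 503)
13^32 = (13^16)^2 ≡ 281^2 = 78961 ≡ 493 (mod 503)
13^38 = 13^32 · 13^4 · 13^2 ≡ 493 · 393 · 169 ≡ 293 (mod 503).
So B = 293. Node A then computes K = B^a mod q = 293^19 mod 503.
293^1 ≡ 293 (mod 503)
293^2 = (293^1)^2 ≡ 293^2 = 85849 ≡ 339 (mod 503)
293^4 = (293^2)^2 ≡ 339^2 = 114921 ≡ 237 (mod 503)
293^8 = (293^4)^2 ≡ 237^2 = 56169 ≡ 336 (mod 503)
293^16 = (293^8)^2 ≡ 336^2 = 112896 ≡ 224 (mod 503)
293^19 = 293^16 · 293^2 · 293^1 ≡ 224 · 339 · 293 ≡ 49 (mod 503).

49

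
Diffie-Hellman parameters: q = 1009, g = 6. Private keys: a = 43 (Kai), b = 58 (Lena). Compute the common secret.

Kai sends A = g^a mod q = 6^43 mod 1009.
6^1 ≡ 6 (mod 1009)
6^2 = (6^1)^2 ≡ 6^2 = 36 ≡ 36 (mod 1009)
6^4 = (6^2)^2 ≡ 36^2 = 1296 ≡ 287 (mod 1009)
6^8 = (6^4)^2 ≡ 287^2 = 82369 ≡ 640 (mod 1009)
6^16 = (6^8)^2 ≡ 640^2 = 409600 ≡ 955 (mod 1009)
6^32 = (6^16)^2 ≡ 955^2 = 912025 ≡ 898 (mod 1009)
6^43 = 6^32 · 6^8 · 6^2 · 6^1 ≡ 898 · 640 · 36 · 6 ≡ 232 (mod 1009).
So A = 232. Lena then computes K = A^b mod q = 232^58 mod 1009.
232^1 ≡ 232 (mod 1009)
232^2 = (232^1)^2 ≡ 232^2 = 53824 ≡ 347 (mod 1009)
232^4 = (232^2)^2 ≡ 347^2 = 120409 ≡ 338 (mod 1009)
232^8 = (232^4)^2 ≡ 338^2 = 114244 ≡ 227 (mod 1009)
232^16 = (232^8)^2 ≡ 227^2 = 51529 ≡ 70 (mod 1009)
232^32 = (232^16)^2 ≡ 70^2 = 4900 ≡ 864 (mod 1009)
232^58 = 232^32 · 232^16 · 232^8 · 232^2 ≡ 864 · 70 · 227 · 347 ≡ 16 (mod 1009).

16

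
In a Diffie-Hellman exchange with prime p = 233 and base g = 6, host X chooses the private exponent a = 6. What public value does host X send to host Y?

56

Public value = 6^6 (mod 233).
6^1 ≡ 6 (mod 233)
6^2 = (6^1)^2 ≡ 6^2 = 36 ≡ 36 (mod 233)
6^4 = (6^2)^2 ≡ 36^2 = 1296 ≡ 131 (mod 233)
6^6 = 6^4 · 6^2 ≡ 131 · 36 ≡ 56 (mod 233).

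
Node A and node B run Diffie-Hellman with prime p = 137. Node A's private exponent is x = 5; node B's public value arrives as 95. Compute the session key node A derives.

55

Shared key K = 95^5 mod 137.
95^1 ≡ 95 (mod 137)
95^2 = (95^1)^2 ≡ 95^2 = 9025 ≡ 120 (mod 137)
95^4 = (95^2)^2 ≡ 120^2 = 14400 ≡ 15 (mod 137)
95^5 = 95^4 · 95^1 ≡ 15 · 95 ≡ 55 (mod 137).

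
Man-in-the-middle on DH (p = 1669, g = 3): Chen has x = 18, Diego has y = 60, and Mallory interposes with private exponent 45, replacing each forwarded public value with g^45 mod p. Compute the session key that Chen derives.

Chen receives Mallory's public value M = 3^45 mod 1669 instead of the honest one.
3^1 ≡ 3 (mod 1669)
3^2 = (3^1)^2 ≡ 3^2 = 9 ≡ 9 (mod 1669)
3^4 = (3^2)^2 ≡ 9^2 = 81 ≡ 81 (mod 1669)
3^8 = (3^4)^2 ≡ 81^2 = 6561 ≡ 1554 (mod 1669)
3^16 = (3^8)^2 ≡ 1554^2 = 2414916 ≡ 1542 (mod 1669)
3^32 = (3^16)^2 ≡ 1542^2 = 2377764 ≡ 1108 (mod 1669)
3^45 = 3^32 · 3^8 · 3^4 · 3^1 ≡ 1108 · 1554 · 81 · 3 ≡ 228 (mod 1669).
So M = 228. Chen computes K = M^18 mod 1669.
228^1 ≡ 228 (mod 1669)
228^2 = (228^1)^2 ≡ 228^2 = 51984 ≡ 245 (mod 1669)
228^4 = (228^2)^2 ≡ 245^2 = 60025 ≡ 1610 (mod 1669)
228^8 = (228^4)^2 ≡ 1610^2 = 2592100 ≡ 143 (mod 1669)
228^16 = (228^8)^2 ≡ 143^2 = 20449 ≡ 421 (mod 1669)
228^18 = 228^16 · 228^2 ≡ 421 · 245 ≡ 1336 (mod 1669).

1336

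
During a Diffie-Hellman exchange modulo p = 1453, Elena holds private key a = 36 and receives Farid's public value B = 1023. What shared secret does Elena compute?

Shared key K = 1023^36 mod 1453.
1023^1 ≡ 1023 (mod 1453)
1023^2 = (1023^1)^2 ≡ 1023^2 = 1046529 ≡ 369 (mod 1453)
1023^4 = (1023^2)^2 ≡ 369^2 = 136161 ≡ 1032 (mod 1453)
1023^8 = (1023^4)^2 ≡ 1032^2 = 1065024 ≡ 1428 (mod 1453)
1023^16 = (1023^8)^2 ≡ 1428^2 = 2039184 ≡ 625 (mod 1453)
1023^32 = (1023^16)^2 ≡ 625^2 = 390625 ≡ 1221 (mod 1453)
1023^36 = 1023^32 · 1023^4 ≡ 1221 · 1032 ≡ 321 (mod 1453).

321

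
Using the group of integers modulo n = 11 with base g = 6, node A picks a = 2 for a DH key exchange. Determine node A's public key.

3

Public value = 6^2 mod 11.
6^1 ≡ 6 (mod 11)
6^2 = (6^1)^2 ≡ 6^2 = 36 ≡ 3 (mod 11)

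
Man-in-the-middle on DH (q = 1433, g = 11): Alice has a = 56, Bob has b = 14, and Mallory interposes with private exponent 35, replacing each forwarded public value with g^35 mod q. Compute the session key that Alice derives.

1225

Alice receives Mallory's public value M = 11^35 mod 1433 instead of the honest one.
11^1 ≡ 11 (mod 1433)
11^2 = (11^1)^2 ≡ 11^2 = 121 ≡ 121 (mod 1433)
11^4 = (11^2)^2 ≡ 121^2 = 14641 ≡ 311 (mod 1433)
11^8 = (11^4)^2 ≡ 311^2 = 96721 ≡ 710 (mod 1433)
11^16 = (11^8)^2 ≡ 710^2 = 504100 ≡ 1117 (mod 1433)
11^32 = (11^16)^2 ≡ 1117^2 = 1247689 ≡ 979 (mod 1433)
11^35 = 11^32 · 11^2 · 11^1 ≡ 979 · 121 · 11 ≡ 452 (mod 1433).
So M = 452. Alice computes K = M^56 mod 1433.
452^1 ≡ 452 (mod 1433)
452^2 = (452^1)^2 ≡ 452^2 = 204304 ≡ 818 (mod 1433)
452^4 = (452^2)^2 ≡ 818^2 = 669124 ≡ 1346 (mod 1433)
452^8 = (452^4)^2 ≡ 1346^2 = 1811716 ≡ 404 (mod 1433)
452^16 = (452^8)^2 ≡ 404^2 = 163216 ≡ 1287 (mod 1433)
452^32 = (452^16)^2 ≡ 1287^2 = 1656369 ≡ 1254 (mod 1433)
452^56 = 452^32 · 452^16 · 452^8 ≡ 1254 · 1287 · 404 ≡ 1225 (mod 1433).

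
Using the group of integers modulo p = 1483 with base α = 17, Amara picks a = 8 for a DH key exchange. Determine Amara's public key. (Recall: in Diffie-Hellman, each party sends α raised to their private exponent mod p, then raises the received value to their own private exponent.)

1279

Public value = 17^8 mod 1483.
17^1 ≡ 17 (mod 1483)
17^2 = (17^1)^2 ≡ 17^2 = 289 ≡ 289 (mod 1483)
17^4 = (17^2)^2 ≡ 289^2 = 83521 ≡ 473 (mod 1483)
17^8 = (17^4)^2 ≡ 473^2 = 223729 ≡ 1279 (mod 1483)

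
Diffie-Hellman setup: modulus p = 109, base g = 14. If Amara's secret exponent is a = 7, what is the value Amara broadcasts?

40

Public value = 14^7 mod 109.
14^1 ≡ 14 (mod 109)
14^2 = (14^1)^2 ≡ 14^2 = 196 ≡ 87 (mod 109)
14^4 = (14^2)^2 ≡ 87^2 = 7569 ≡ 48 (mod 109)
14^7 = 14^4 · 14^2 · 14^1 ≡ 48 · 87 · 14 ≡ 40 (mod 109).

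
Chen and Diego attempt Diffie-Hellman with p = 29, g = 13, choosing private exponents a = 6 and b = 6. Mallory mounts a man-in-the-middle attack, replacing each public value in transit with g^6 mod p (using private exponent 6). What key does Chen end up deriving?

16

Chen receives Mallory's public value M = 13^6 mod 29 instead of the honest one.
13^1 ≡ 13 (mod 29)
13^2 = (13^1)^2 ≡ 13^2 = 169 ≡ 24 (mod 29)
13^4 = (13^2)^2 ≡ 24^2 = 576 ≡ 25 (mod 29)
13^6 = 13^4 · 13^2 ≡ 25 · 24 ≡ 20 (mod 29).
So M = 20. Chen computes K = M^6 mod 29.
20^1 ≡ 20 (mod 29)
20^2 = (20^1)^2 ≡ 20^2 = 400 ≡ 23 (mod 29)
20^4 = (20^2)^2 ≡ 23^2 = 529 ≡ 7 (mod 29)
20^6 = 20^4 · 20^2 ≡ 7 · 23 ≡ 16 (mod 29).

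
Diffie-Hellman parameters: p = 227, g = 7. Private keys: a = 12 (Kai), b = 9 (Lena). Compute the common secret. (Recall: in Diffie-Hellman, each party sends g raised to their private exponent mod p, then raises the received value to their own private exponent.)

101

Kai sends A = g^a mod p = 7^12 mod 227.
7^1 ≡ 7 (mod 227)
7^2 = (7^1)^2 ≡ 7^2 = 49 ≡ 49 (mod 227)
7^4 = (7^2)^2 ≡ 49^2 = 2401 ≡ 131 (mod 227)
7^8 = (7^4)^2 ≡ 131^2 = 17161 ≡ 136 (mod 227)
7^12 = 7^8 · 7^4 ≡ 136 · 131 ≡ 110 (mod 227).
So A = 110. Lena then computes K = A^b mod p = 110^9 mod 227.
110^1 ≡ 110 (mod 227)
110^2 = (110^1)^2 ≡ 110^2 = 12100 ≡ 69 (mod 227)
110^4 = (110^2)^2 ≡ 69^2 = 4761 ≡ 221 (mod 227)
110^8 = (110^4)^2 ≡ 221^2 = 48841 ≡ 36 (mod 227)
110^9 = 110^8 · 110^1 ≡ 36 · 110 ≡ 101 (mod 227).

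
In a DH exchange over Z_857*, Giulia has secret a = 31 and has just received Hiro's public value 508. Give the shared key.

364

Shared key K = 508^31 mod 857.
508^1 ≡ 508 (mod 857)
508^2 = (508^1)^2 ≡ 508^2 = 258064 ≡ 107 (mod 857)
508^4 = (508^2)^2 ≡ 107^2 = 11449 ≡ 308 (mod 857)
508^8 = (508^4)^2 ≡ 308^2 = 94864 ≡ 594 (mod 857)
508^16 = (508^8)^2 ≡ 594^2 = 352836 ≡ 609 (mod 857)
508^31 = 508^16 · 508^8 · 508^4 · 508^2 · 508^1 ≡ 609 · 594 · 308 · 107 · 508 ≡ 364 (mod 857).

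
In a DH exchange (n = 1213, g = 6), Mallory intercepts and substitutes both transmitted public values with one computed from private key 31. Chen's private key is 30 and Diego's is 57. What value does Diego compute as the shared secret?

411

Diego receives Mallory's public value M = 6^31 mod 1213 instead of the honest one.
6^1 ≡ 6 (mod 1213)
6^2 = (6^1)^2 ≡ 6^2 = 36 ≡ 36 (mod 1213)
6^4 = (6^2)^2 ≡ 36^2 = 1296 ≡ 83 (mod 1213)
6^8 = (6^4)^2 ≡ 83^2 = 6889 ≡ 824 (mod 1213)
6^16 = (6^8)^2 ≡ 824^2 = 678976 ≡ 909 (mod 1213)
6^31 = 6^16 · 6^8 · 6^4 · 6^2 · 6^1 ≡ 909 · 824 · 83 · 36 · 6 ≡ 38 (mod 1213).
So M = 38. Diego computes K = M^57 mod 1213.
38^1 ≡ 38 (mod 1213)
38^2 = (38^1)^2 ≡ 38^2 = 1444 ≡ 231 (mod 1213)
38^4 = (38^2)^2 ≡ 231^2 = 53361 ≡ 1202 (mod 1213)
38^8 = (38^4)^2 ≡ 1202^2 = 1444804 ≡ 121 (mod 1213)
38^16 = (38^8)^2 ≡ 121^2 = 14641 ≡ 85 (mod 1213)
38^32 = (38^16)^2 ≡ 85^2 = 7225 ≡ 1160 (mod 1213)
38^57 = 38^32 · 38^16 · 38^8 · 38^1 ≡ 1160 · 85 · 121 · 38 ≡ 411 (mod 1213).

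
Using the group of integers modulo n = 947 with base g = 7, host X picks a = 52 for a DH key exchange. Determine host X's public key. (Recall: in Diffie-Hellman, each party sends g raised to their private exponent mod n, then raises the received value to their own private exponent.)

904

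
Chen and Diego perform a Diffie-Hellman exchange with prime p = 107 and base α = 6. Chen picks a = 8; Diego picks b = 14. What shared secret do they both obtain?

Diego sends B = α^b mod p = 6^14 mod 107.
6^1 ≡ 6 (mod 107)
6^2 = (6^1)^2 ≡ 6^2 = 36 ≡ 36 (mod 107)
6^4 = (6^2)^2 ≡ 36^2 = 1296 ≡ 12 (mod 107)
6^8 = (6^4)^2 ≡ 12^2 = 144 ≡ 37 (mod 107)
6^14 = 6^8 · 6^4 · 6^2 ≡ 37 · 12 · 36 ≡ 41 (mod 107).
So B = 41. Chen then computes K = B^a mod p = 41^8 mod 107.
41^1 ≡ 41 (mod 107)
41^2 = (41^1)^2 ≡ 41^2 = 1681 ≡ 76 (mod 107)
41^4 = (41^2)^2 ≡ 76^2 = 5776 ≡ 105 (mod 107)
41^8 = (41^4)^2 ≡ 105^2 = 11025 ≡ 4 (mod 107)

4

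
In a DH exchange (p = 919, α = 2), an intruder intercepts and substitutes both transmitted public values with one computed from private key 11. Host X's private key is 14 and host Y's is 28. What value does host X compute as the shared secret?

Host X receives an intruder's public value M = 2^11 mod 919 instead of the honest one.
2^1 ≡ 2 (mod 919)
2^2 = (2^1)^2 ≡ 2^2 = 4 ≡ 4 (mod 919)
2^4 = (2^2)^2 ≡ 4^2 = 16 ≡ 16 (mod 919)
2^8 = (2^4)^2 ≡ 16^2 = 256 ≡ 256 (mod 919)
2^11 = 2^8 · 2^2 · 2^1 ≡ 256 · 4 · 2 ≡ 210 (mod 919).
So M = 210. Host X computes K = M^14 mod 919.
210^1 ≡ 210 (mod 919)
210^2 = (210^1)^2 ≡ 210^2 = 44100 ≡ 907 (mod 919)
210^4 = (210^2)^2 ≡ 907^2 = 822649 ≡ 144 (mod 919)
210^8 = (210^4)^2 ≡ 144^2 = 20736 ≡ 518 (mod 919)
210^14 = 210^8 · 210^4 · 210^2 ≡ 518 · 144 · 907 ≡ 2 (mod 919).

2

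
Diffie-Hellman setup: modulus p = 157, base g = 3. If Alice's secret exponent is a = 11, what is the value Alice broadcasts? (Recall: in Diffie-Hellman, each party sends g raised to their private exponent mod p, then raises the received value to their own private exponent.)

51

Public value = 3^11 mod 157.
3^1 ≡ 3 (mod 157)
3^2 = (3^1)^2 ≡ 3^2 = 9 ≡ 9 (mod 157)
3^4 = (3^2)^2 ≡ 9^2 = 81 ≡ 81 (mod 157)
3^8 = (3^4)^2 ≡ 81^2 = 6561 ≡ 124 (mod 157)
3^11 = 3^8 · 3^2 · 3^1 ≡ 124 · 9 · 3 ≡ 51 (mod 157).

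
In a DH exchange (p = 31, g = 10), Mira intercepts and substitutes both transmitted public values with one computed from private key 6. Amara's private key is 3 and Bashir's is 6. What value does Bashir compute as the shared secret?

2

Bashir receives Mira's public value M = 10^6 mod 31 instead of the honest one.
10^1 ≡ 10 (mod 31)
10^2 = (10^1)^2 ≡ 10^2 = 100 ≡ 7 (mod 31)
10^4 = (10^2)^2 ≡ 7^2 = 49 ≡ 18 (mod 31)
10^6 = 10^4 · 10^2 ≡ 18 · 7 ≡ 2 (mod 31).
So M = 2. Bashir computes K = M^6 mod 31.
2^1 ≡ 2 (mod 31)
2^2 = (2^1)^2 ≡ 2^2 = 4 ≡ 4 (mod 31)
2^4 = (2^2)^2 ≡ 4^2 = 16 ≡ 16 (mod 31)
2^6 = 2^4 · 2^2 ≡ 16 · 4 ≡ 2 (mod 31).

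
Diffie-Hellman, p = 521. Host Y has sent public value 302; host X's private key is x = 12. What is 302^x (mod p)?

Shared key K = 302^12 mod 521.
302^1 ≡ 302 (mod 521)
302^2 = (302^1)^2 ≡ 302^2 = 91204 ≡ 29 (mod 521)
302^4 = (302^2)^2 ≡ 29^2 = 841 ≡ 320 (mod 521)
302^8 = (302^4)^2 ≡ 320^2 = 102400 ≡ 284 (mod 521)
302^12 = 302^8 · 302^4 ≡ 284 · 320 ≡ 226 (mod 521).

226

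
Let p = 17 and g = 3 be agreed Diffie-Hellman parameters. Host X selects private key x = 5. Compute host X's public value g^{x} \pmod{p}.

5

Public value = 3^{5} \pmod{17}.
3^1 ≡ 3 (mod 17)
3^2 = (3^1)^2 ≡ 3^2 = 9 ≡ 9 (mod 17)
3^4 = (3^2)^2 ≡ 9^2 = 81 ≡ 13 (mod 17)
3^5 = 3^4 · 3^1 ≡ 13 · 3 ≡ 5 (mod 17).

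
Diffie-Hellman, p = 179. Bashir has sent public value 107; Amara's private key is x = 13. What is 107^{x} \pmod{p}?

89

Shared key K = 107^13 mod 179.
107^1 ≡ 107 (mod 179)
107^2 = (107^1)^2 ≡ 107^2 = 11449 ≡ 172 (mod 179)
107^4 = (107^2)^2 ≡ 172^2 = 29584 ≡ 49 (mod 179)
107^8 = (107^4)^2 ≡ 49^2 = 2401 ≡ 74 (mod 179)
107^13 = 107^8 · 107^4 · 107^1 ≡ 74 · 49 · 107 ≡ 89 (mod 179).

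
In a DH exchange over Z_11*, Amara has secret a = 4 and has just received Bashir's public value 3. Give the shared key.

4

Shared key K = 3^4 mod 11.
3^1 ≡ 3 (mod 11)
3^2 = (3^1)^2 ≡ 3^2 = 9 ≡ 9 (mod 11)
3^4 = (3^2)^2 ≡ 9^2 = 81 ≡ 4 (mod 11)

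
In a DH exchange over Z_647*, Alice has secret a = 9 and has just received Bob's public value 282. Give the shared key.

Shared key K = 282^9 mod 647.
282^1 ≡ 282 (mod 647)
282^2 = (282^1)^2 ≡ 282^2 = 79524 ≡ 590 (mod 647)
282^4 = (282^2)^2 ≡ 590^2 = 348100 ≡ 14 (mod 647)
282^8 = (282^4)^2 ≡ 14^2 = 196 ≡ 196 (mod 647)
282^9 = 282^8 · 282^1 ≡ 196 · 282 ≡ 277 (mod 647).

277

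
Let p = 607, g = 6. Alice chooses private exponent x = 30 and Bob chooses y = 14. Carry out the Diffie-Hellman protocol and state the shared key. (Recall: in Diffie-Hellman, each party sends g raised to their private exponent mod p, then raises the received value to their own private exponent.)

388

Alice sends A = g^x mod p = 6^30 mod 607.
6^1 ≡ 6 (mod 607)
6^2 = (6^1)^2 ≡ 6^2 = 36 ≡ 36 (mod 607)
6^4 = (6^2)^2 ≡ 36^2 = 1296 ≡ 82 (mod 607)
6^8 = (6^4)^2 ≡ 82^2 = 6724 ≡ 47 (mod 607)
6^16 = (6^8)^2 ≡ 47^2 = 2209 ≡ 388 (mod 607)
6^30 = 6^16 · 6^8 · 6^4 · 6^2 ≡ 388 · 47 · 82 · 36 ≡ 270 (mod 607).
So A = 270. Bob then computes K = A^y mod p = 270^14 mod 607.
270^1 ≡ 270 (mod 607)
270^2 = (270^1)^2 ≡ 270^2 = 72900 ≡ 60 (mod 607)
270^4 = (270^2)^2 ≡ 60^2 = 3600 ≡ 565 (mod 607)
270^8 = (270^4)^2 ≡ 565^2 = 319225 ≡ 550 (mod 607)
270^14 = 270^8 · 270^4 · 270^2 ≡ 550 · 565 · 60 ≡ 388 (mod 607).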